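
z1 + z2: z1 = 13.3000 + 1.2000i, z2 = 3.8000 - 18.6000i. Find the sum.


Real: 13.3 + 3.8 = 17.1
Imag: 1.2 - 18.6 = -17.4

17.1000 - 17.4000i


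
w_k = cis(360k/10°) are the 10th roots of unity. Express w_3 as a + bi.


Angle = 360*3/10 = 108°
a = cos(108°) = -0.3090
b = sin(108°) = 0.9511

-0.3090 + 0.9511i


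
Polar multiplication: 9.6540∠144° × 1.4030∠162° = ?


r = 9.6540 * 1.4030 = 13.5446
theta = 144° + 162° = 306° = 306° (mod 360)

13.5446 cis(306°)


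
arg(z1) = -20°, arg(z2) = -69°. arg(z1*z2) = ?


arg(z1*z2) = -20° - 69° = -89°
Normalized to (-180°, 180°]: -89°

-89°


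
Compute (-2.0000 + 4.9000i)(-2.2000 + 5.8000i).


Real = -2*(-2.2) - 4.9*5.8 = 4.4 - 28.42 = -24.02
Imag = -2*5.8 - (2.2)*4.9 = -11.6 - (10.78) = -22.38

-24.0200 - 22.3800i


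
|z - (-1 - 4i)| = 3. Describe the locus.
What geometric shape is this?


|z - z0| = r is a circle with center z0 and radius r.
Center = (-1, -4), radius = 3

Circle with center (-1, -4) and radius 3


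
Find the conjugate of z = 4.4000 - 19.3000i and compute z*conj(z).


z_bar = 4.4000 + 19.3000i
z*z_bar = 4.4^2 + (-19.3)^2 = 19.36 + 372.49 = 391.85

z_bar = 4.4000 + 19.3000i, z*z_bar = 391.85


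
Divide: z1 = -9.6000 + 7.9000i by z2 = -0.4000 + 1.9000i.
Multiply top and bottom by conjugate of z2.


Conjugate of z2 = -0.4000 - 1.9000i
Numerator: (-9.6000 + 7.9000i)(-0.4000 - 1.9000i) = 18.8500 + 15.0800i
Denominator: (-0.4)^2 + 1.9^2 = 3.77
Result = (18.8500 + 15.0800i)/3.77

5.0000 + 4.0000i


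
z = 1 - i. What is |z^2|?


|z| = sqrt(1+1) = sqrt(2) = 1.4142
|z^2| = |z|^2 = (sqrt(2))^2 = 2

|z^2| = 2


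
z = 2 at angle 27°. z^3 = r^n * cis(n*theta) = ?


r^3 = 2^3 = 8
n*theta = 3*27° = 81° = 81° (mod 360)
a = 8*cos(81°) = 1.2515
b = 8*sin(81°) = 7.9015

8 cis(81°) = 1.2515 + 7.9015i


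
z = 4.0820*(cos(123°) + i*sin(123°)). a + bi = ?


a = 4.0820*cos(123°) = 4.0820*(-0.54464) = -2.2232
b = 4.0820*sin(123°) = 4.0820*0.83867 = 3.4235

-2.2232 + 3.4235i


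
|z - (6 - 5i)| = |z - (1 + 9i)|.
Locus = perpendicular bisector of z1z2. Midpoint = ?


Equal distances means the locus is the perpendicular bisector of z1 and z2.
Midpoint = ((6+1)/2, (-5+9)/2) = (3.5000, 2.0000)

Perpendicular bisector through (3.5000, 2.0000)


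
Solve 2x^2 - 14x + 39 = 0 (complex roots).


disc = (-14)^2 - 4*2*39 = 196 - 312 = -116
sqrt(|disc|) = sqrt(116) = 10.7703
Real part = 14/(2*2) = 3.5000
Imag part = 10.7703/(2*2) = 2.6926

3.5000 ± 2.6926i


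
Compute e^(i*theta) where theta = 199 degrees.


cos(199°) = -0.9455
sin(199°) = -0.3256

e^(i*199°) = -0.9455 - 0.3256i


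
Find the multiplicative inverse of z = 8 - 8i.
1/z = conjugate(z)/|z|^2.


|z|^2 = 64+64 = 128
1/z = (8 + 8i)/128

1/z = 0.0625 + 0.0625i


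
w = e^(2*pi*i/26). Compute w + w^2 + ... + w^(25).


With w = e^(2*pi*i/26), all 26 of the 26th roots of unity w^0 = 1, w, ..., w^(25) sum to 0: 1 + w + ... + w^(25) = (1 - w^26)/(1 - w) = 0 since w^26 = 1, w ≠ 1.
Removing the root 1: w + w^2 + ... + w^(25) = 0 - 1 = -1

Sum = -1


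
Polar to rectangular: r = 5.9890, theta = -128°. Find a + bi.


a = 5.9890*cos(-128°) = 5.9890*(-0.61566) = -3.6872
b = 5.9890*sin(-128°) = 5.9890*(-0.78801) = -4.7194

-3.6872 - 4.7194i


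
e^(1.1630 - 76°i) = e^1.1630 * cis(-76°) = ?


e^1.1630 = 3.1995
cos(-76°) = 0.2419
sin(-76°) = -0.9703
Real = 3.1995*0.2419 = 0.7740
Imag = 3.1995*(-0.9703) = -3.1045

0.7740 - 3.1045i


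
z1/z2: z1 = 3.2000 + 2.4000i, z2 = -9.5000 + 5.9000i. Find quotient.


Conjugate of z2 = -9.5000 - 5.9000i
Numerator: (3.2000 + 2.4000i)(-9.5000 - 5.9000i) = -16.2400 - 41.6800i
Denominator: (-9.5)^2 + 5.9^2 = 125.06
Result = (-16.2400 - 41.6800i)/125.06

-0.1299 - 0.3333i


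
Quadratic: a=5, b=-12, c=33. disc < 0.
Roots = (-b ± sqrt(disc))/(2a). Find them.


disc = (-12)^2 - 4*5*33 = 144 - 660 = -516
sqrt(|disc|) = sqrt(516) = 22.7156
Real part = 12/(2*5) = 1.2000
Imag part = 22.7156/(2*5) = 2.2716

1.2000 ± 2.2716i


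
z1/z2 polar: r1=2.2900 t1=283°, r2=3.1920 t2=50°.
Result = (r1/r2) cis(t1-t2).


r = 2.2900 / 3.1920 = 0.7174
theta = 283° - 50° = 233° = 233° (mod 360)

0.7174 cis(233°)


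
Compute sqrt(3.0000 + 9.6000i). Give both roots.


|z| = sqrt(9+92.16) = 10.0578
sqrt((|z|+a)/2) = sqrt((10.0578+3)/2) = sqrt(6.5289) = 2.5552
sqrt((|z|-a)/2) = sqrt((10.0578-3)/2) = sqrt(3.5289) = 1.8785

±(2.5552 + 1.8785i) i.e. 2.5552 + 1.8785i and -2.5552 - 1.8785i


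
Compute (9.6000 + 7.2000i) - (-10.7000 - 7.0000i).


Real: 9.6 + 10.7 = 20.3
Imag: 7.2 + 7 = 14.2

20.3000 + 14.2000i


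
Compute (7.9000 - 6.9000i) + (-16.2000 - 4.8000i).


Real: 7.9 - 16.2 = -8.3
Imag: -6.9 - 4.8 = -11.7

-8.3000 - 11.7000i


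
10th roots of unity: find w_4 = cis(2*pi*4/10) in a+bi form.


Angle = 360*4/10 = 144°
a = cos(144°) = -0.8090
b = sin(144°) = 0.5878

-0.8090 + 0.5878i


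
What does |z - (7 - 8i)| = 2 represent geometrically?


|z - z0| = r is a circle with center z0 and radius r.
Center = (7, -8), radius = 2

Circle with center (7, -8) and radius 2


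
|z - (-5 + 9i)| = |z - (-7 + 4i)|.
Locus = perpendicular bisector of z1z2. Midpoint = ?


Equal distances means the locus is the perpendicular bisector of z1 and z2.
Midpoint = ((-5+(-7))/2, (9+4)/2) = (-6.0000, 6.5000)

Perpendicular bisector through (-6.0000, 6.5000)


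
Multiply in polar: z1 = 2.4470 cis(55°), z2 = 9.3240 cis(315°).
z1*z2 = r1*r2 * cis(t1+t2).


r = 2.4470 * 9.3240 = 22.8158
theta = 55° + 315° = 370° = 10° (mod 360)

22.8158 cis(10°)


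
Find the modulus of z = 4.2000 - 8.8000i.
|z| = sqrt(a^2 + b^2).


|z| = sqrt(4.2^2 + (-8.8)^2) = sqrt(17.64 + 77.44) = sqrt(95.08) = 9.7509

|z| = 9.7509


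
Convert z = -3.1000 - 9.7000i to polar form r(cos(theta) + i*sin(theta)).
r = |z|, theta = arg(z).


r = sqrt(9.61+94.09) = sqrt(103.7) = 10.1833
theta = atan2(-9.7, -3.1) = -107.7232 degrees

r = 10.1833, theta = -107.7232 degrees


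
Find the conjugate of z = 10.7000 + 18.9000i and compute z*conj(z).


z_bar = 10.7000 - 18.9000i
z*z_bar = 10.7^2 + 18.9^2 = 114.49 + 357.21 = 471.7

z_bar = 10.7000 - 18.9000i, z*z_bar = 471.7


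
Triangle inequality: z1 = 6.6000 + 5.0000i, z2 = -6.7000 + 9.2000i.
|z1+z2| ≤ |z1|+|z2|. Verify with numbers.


|z1| = sqrt(6.6^2 + 5^2) = sqrt(68.56) = 8.2801
|z2| = sqrt((-6.7)^2 + 9.2^2) = sqrt(129.53) = 11.3811
z1+z2 = -0.1000 + 14.2000i
|z1+z2| = sqrt(201.65) = 14.2004
|z1|+|z2| = 8.2801 + 11.3811 = 19.6612

|z1+z2| = 14.2004 ≤ |z1|+|z2| = 19.6612 (verified)


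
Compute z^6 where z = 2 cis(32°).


r^6 = 2^6 = 64
n*theta = 6*32° = 192° = 192° (mod 360)
a = 64*cos(192°) = -62.6014
b = 64*sin(192°) = -13.3063

64 cis(192°) = -62.6014 - 13.3063i


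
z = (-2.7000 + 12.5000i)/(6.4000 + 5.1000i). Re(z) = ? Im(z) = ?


Multiply by conjugate: (-2.7000 + 12.5000i)(6.4000 - 5.1000i) / (6.4^2 + 5.1^2)
Numerator real = -2.7*6.4 + 12.5*5.1 = 46.47
Numerator imag = 12.5*6.4 - (-2.7)*5.1 = 93.77
Denominator = 66.97
Re(z) = 46.47/66.97 = 0.6939
Im(z) = 93.77/66.97 = 1.4002

Re(z) = 0.6939, Im(z) = 1.4002


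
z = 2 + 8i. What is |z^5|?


|z| = sqrt(4+64) = sqrt(68) = 8.2462
|z^5| = |z|^5 = (sqrt(68))^5 = 68^2 * sqrt(68) = 4624*sqrt(68)

|z^5| = 4624*sqrt(68) ≈ 38130.4808


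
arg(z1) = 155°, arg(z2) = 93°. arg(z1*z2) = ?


arg(z1*z2) = 155° + 93° = 248°
Normalized to (-180°, 180°]: -112°

-112°


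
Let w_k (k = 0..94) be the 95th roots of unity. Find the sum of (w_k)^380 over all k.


The roots are w_k = w^k with w = e^(2*pi*i/95), and (w^k)^380 = (w^380)^k.
So S = 1 + u + u^2 + ... + u^(94) with u = w^380.
380 = 4*95 + 0, so 380 is a multiple of 95 and u = (w^95)^4 = 1.
Every one of the 95 terms equals 1: S = 95

S = 95


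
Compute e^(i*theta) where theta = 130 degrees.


cos(130°) = -0.6428
sin(130°) = 0.7660

e^(i*130°) = -0.6428 + 0.7660i


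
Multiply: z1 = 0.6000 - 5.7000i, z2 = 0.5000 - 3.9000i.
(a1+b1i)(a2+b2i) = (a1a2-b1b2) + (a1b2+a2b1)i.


Real = 0.6*0.5 - (-5.7)*(-3.9) = 0.3 - 22.23 = -21.93
Imag = 0.6*(-3.9) + 0.5*(-5.7) = -2.34 - (2.85) = -5.19

-21.9300 - 5.1900i


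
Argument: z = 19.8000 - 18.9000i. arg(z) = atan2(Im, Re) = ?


Re = 19.8, Im = -18.9
arg = atan2(-18.9, 19.8) = -43.6678 degrees

arg(z) = -43.6678 degrees


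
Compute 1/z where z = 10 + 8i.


|z|^2 = 100+64 = 164
1/z = (10 - 8i)/164

1/z = 0.0610 - 0.0488i


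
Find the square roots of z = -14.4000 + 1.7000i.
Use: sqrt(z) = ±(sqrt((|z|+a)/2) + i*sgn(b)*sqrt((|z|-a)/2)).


|z| = sqrt(207.36+2.89) = 14.5000
sqrt((|z|+a)/2) = sqrt((14.5000+(-14.4))/2) = sqrt(0.0500) = 0.2236
sqrt((|z|-a)/2) = sqrt((14.5000-(-14.4))/2) = sqrt(14.4500) = 3.8013

±(0.2236 + 3.8013i) i.e. 0.2236 + 3.8013i and -0.2236 - 3.8013i


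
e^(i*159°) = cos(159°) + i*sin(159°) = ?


cos(159°) = -0.9336
sin(159°) = 0.3584

e^(i*159°) = -0.9336 + 0.3584i


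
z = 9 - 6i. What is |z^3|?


|z| = sqrt(81+36) = sqrt(117) = 10.8167
|z^3| = |z|^3 = (sqrt(117))^3 = 117*sqrt(117)

|z^3| = 117*sqrt(117) ≈ 1265.5485


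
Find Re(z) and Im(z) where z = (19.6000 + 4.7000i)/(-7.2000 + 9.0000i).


Multiply by conjugate: (19.6000 + 4.7000i)(-7.2000 - 9.0000i) / ((-7.2)^2 + 9^2)
Numerator real = 19.6*(-7.2) + 4.7*9 = -98.82
Numerator imag = 4.7*(-7.2) - 19.6*9 = -210.24
Denominator = 132.84
Re(z) = -98.82/132.84 = -0.7439
Im(z) = -210.24/132.84 = -1.5827

Re(z) = -0.7439, Im(z) = -1.5827


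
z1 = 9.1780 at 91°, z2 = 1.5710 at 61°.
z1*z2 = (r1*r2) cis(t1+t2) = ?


r = 9.1780 * 1.5710 = 14.4186
theta = 91° + 61° = 152° = 152° (mod 360)

14.4186 cis(152°)


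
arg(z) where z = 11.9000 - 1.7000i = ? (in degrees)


Re = 11.9, Im = -1.7
arg = atan2(-1.7, 11.9) = -8.1301 degrees

arg(z) = -8.1301 degrees


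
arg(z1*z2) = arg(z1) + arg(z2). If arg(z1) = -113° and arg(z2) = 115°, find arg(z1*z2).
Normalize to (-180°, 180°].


arg(z1*z2) = -113° + 115° = 2°
Normalized to (-180°, 180°]: 2°

2°


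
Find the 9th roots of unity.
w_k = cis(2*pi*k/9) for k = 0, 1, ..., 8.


The 9th roots of unity are cis(360k/9°) for k=0..8
Angle step = 360/9 = 40°
Primitive root: cis(40°)
Primitive root = 0.7660 + 0.6428i

9 roots at angles: 0°, 40°, 80°, 120°, 160°, 200°, 240°, 280°, 320°


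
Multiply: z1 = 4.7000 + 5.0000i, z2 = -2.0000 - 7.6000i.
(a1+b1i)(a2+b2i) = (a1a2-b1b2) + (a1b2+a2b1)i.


Real = 4.7*(-2) - 5*(-7.6) = -9.4 - (-38) = 28.6
Imag = 4.7*(-7.6) - (2)*5 = -35.72 - (10) = -45.72

28.6000 - 45.7200i


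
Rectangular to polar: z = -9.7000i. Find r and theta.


r = sqrt(0+94.09) = sqrt(94.09) = 9.7000
theta = atan2(-9.7, 0) = -90.0000 degrees

r = 9.7000, theta = -90.0000 degrees


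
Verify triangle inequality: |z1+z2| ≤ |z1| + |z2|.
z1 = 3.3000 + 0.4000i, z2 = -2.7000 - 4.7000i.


|z1| = sqrt(3.3^2 + 0.4^2) = sqrt(11.05) = 3.3242
|z2| = sqrt((-2.7)^2 + (-4.7)^2) = sqrt(29.38) = 5.4203
z1+z2 = 0.6000 - 4.3000i
|z1+z2| = sqrt(18.85) = 4.3417
|z1|+|z2| = 3.3242 + 5.4203 = 8.7445

|z1+z2| = 4.3417 ≤ |z1|+|z2| = 8.7445 (verified)


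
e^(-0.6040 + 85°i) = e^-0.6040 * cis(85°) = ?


e^-0.6040 = 0.5466
cos(85°) = 0.08716
sin(85°) = 0.9962
Real = 0.5466*0.08716 = 0.0476
Imag = 0.5466*0.9962 = 0.5445

0.0476 + 0.5445i


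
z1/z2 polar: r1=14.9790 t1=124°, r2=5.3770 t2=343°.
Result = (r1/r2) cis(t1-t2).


r = 14.9790 / 5.3770 = 2.7858
theta = 124° - 343° = -219° = 141° (mod 360)

2.7858 cis(141°)


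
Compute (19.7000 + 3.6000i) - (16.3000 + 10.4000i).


Real: 19.7 - 16.3 = 3.4
Imag: 3.6 - 10.4 = -6.8

3.4000 - 6.8000i


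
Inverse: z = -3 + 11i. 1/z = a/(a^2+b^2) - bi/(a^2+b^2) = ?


|z|^2 = 9+121 = 130
1/z = (-3 - 11i)/130

1/z = -0.0231 - 0.0846i


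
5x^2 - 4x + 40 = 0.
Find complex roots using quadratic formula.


disc = (-4)^2 - 4*5*40 = 16 - 800 = -784
sqrt(|disc|) = sqrt(784) = 28.0000
Real part = 4/(2*5) = 0.4000
Imag part = 28.0000/(2*5) = 2.8000

0.4000 ± 2.8000i


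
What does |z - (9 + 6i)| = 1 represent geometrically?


|z - z0| = r is a circle with center z0 and radius r.
Center = (9, 6), radius = 1

Circle with center (9, 6) and radius 1


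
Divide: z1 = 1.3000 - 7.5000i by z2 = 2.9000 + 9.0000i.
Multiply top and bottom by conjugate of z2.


Conjugate of z2 = 2.9000 - 9.0000i
Numerator: (1.3000 - 7.5000i)(2.9000 - 9.0000i) = -63.7300 - 33.4500i
Denominator: 2.9^2 + 9^2 = 89.41
Result = (-63.7300 - 33.4500i)/89.41

-0.7128 - 0.3741i


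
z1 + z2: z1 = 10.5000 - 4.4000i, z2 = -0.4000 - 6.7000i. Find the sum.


Real: 10.5 - 0.4 = 10.1
Imag: -4.4 - 6.7 = -11.1

10.1000 - 11.1000i


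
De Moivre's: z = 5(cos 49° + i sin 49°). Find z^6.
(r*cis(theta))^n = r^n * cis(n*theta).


r^6 = 5^6 = 15625
n*theta = 6*49° = 294° = 294° (mod 360)
a = 15625*cos(294°) = 6355.2600
b = 15625*sin(294°) = -14274.1478

15625 cis(294°) = 6355.2600 - 14274.1478i


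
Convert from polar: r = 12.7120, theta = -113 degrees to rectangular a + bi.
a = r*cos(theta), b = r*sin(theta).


a = 12.7120*cos(-113°) = 12.7120*(-0.39073) = -4.9670
b = 12.7120*sin(-113°) = 12.7120*(-0.920505) = -11.7015

-4.9670 - 11.7015i


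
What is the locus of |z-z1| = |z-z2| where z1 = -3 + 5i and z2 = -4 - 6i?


Equal distances means the locus is the perpendicular bisector of z1 and z2.
Midpoint = ((-3+(-4))/2, (5+(-6))/2) = (-3.5000, -0.5000)

Perpendicular bisector through (-3.5000, -0.5000)


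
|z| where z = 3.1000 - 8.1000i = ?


|z| = sqrt(3.1^2 + (-8.1)^2) = sqrt(9.61 + 65.61) = sqrt(75.22) = 8.6729

|z| = 8.6729


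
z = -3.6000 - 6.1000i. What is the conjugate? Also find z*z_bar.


z_bar = -3.6000 + 6.1000i
z*z_bar = (-3.6)^2 + (-6.1)^2 = 12.96 + 37.21 = 50.17

z_bar = -3.6000 + 6.1000i, z*z_bar = 50.17


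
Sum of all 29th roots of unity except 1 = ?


With w = e^(2*pi*i/29), all 29 of the 29th roots of unity w^0 = 1, w, ..., w^(28) sum to 0: 1 + w + ... + w^(28) = (1 - w^29)/(1 - w) = 0 since w^29 = 1, w ≠ 1.
Removing the root 1: w + w^2 + ... + w^(28) = 0 - 1 = -1

Sum = -1


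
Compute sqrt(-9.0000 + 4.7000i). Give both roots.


|z| = sqrt(81+22.09) = 10.1533
sqrt((|z|+a)/2) = sqrt((10.1533+(-9))/2) = sqrt(0.5767) = 0.7594
sqrt((|z|-a)/2) = sqrt((10.1533-(-9))/2) = sqrt(9.5767) = 3.0946

±(0.7594 + 3.0946i) i.e. 0.7594 + 3.0946i and -0.7594 - 3.0946i


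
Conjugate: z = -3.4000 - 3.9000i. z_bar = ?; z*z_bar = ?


z_bar = -3.4000 + 3.9000i
z*z_bar = (-3.4)^2 + (-3.9)^2 = 11.56 + 15.21 = 26.77

z_bar = -3.4000 + 3.9000i, z*z_bar = 26.77


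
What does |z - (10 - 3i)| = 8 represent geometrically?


|z - z0| = r is a circle with center z0 and radius r.
Center = (10, -3), radius = 8

Circle with center (10, -3) and radius 8


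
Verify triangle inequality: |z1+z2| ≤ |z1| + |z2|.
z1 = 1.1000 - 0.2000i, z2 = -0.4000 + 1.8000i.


|z1| = sqrt(1.1^2 + (-0.2)^2) = sqrt(1.25) = 1.1180
|z2| = sqrt((-0.4)^2 + 1.8^2) = sqrt(3.4) = 1.8439
z1+z2 = 0.7000 + 1.6000i
|z1+z2| = sqrt(3.05) = 1.7464
|z1|+|z2| = 1.1180 + 1.8439 = 2.9619

|z1+z2| = 1.7464 ≤ |z1|+|z2| = 2.9619 (verified)


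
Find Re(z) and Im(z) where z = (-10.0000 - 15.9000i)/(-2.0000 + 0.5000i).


Multiply by conjugate: (-10.0000 - 15.9000i)(-2.0000 - 0.5000i) / ((-2)^2 + 0.5^2)
Numerator real = -10*(-2) - (15.9)*0.5 = 12.05
Numerator imag = -15.9*(-2) - (-10)*0.5 = 36.8
Denominator = 4.25
Re(z) = 12.05/4.25 = 2.8353
Im(z) = 36.8/4.25 = 8.6588

Re(z) = 2.8353, Im(z) = 8.6588


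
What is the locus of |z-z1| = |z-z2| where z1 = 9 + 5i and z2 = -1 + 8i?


Equal distances means the locus is the perpendicular bisector of z1 and z2.
Midpoint = ((9+(-1))/2, (5+8)/2) = (4.0000, 6.5000)

Perpendicular bisector through (4.0000, 6.5000)


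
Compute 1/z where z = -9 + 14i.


|z|^2 = 81+196 = 277
1/z = (-9 - 14i)/277

1/z = -0.0325 - 0.0505i


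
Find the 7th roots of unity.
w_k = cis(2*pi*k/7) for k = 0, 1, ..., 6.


The 7th roots of unity are cis(360k/7°) for k=0..6
Angle step = 360/7 = 51.4286°
Primitive root: cis(51.4286°)
Primitive root = 0.6235 + 0.7818i

7 roots at angles: 0°, 51.4286°, 102.8571°, 154.2857°, 205.7143°, 257.1429°, 308.5714°


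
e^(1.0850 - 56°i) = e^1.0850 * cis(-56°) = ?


e^1.0850 = 2.9594
cos(-56°) = 0.5592
sin(-56°) = -0.82904
Real = 2.9594*0.5592 = 1.6549
Imag = 2.9594*(-0.82904) = -2.4535

1.6549 - 2.4535i


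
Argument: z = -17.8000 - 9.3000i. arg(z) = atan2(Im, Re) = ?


Re = -17.8, Im = -9.3
arg = atan2(-9.3, -17.8) = -152.4142 degrees

arg(z) = -152.4142 degrees


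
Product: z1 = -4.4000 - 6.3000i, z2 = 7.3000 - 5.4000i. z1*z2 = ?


Real = -4.4*7.3 - (-6.3)*(-5.4) = -32.12 - 34.02 = -66.14
Imag = -4.4*(-5.4) + 7.3*(-6.3) = 23.76 - (45.99) = -22.23

-66.1400 - 22.2300i


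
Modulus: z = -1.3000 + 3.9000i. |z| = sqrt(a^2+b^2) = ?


|z| = sqrt((-1.3)^2 + 3.9^2) = sqrt(1.69 + 15.21) = sqrt(16.9) = 4.1110

|z| = 4.1110


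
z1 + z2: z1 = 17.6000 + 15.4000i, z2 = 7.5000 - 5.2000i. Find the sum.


Real: 17.6 + 7.5 = 25.1
Imag: 15.4 - 5.2 = 10.2

25.1000 + 10.2000i


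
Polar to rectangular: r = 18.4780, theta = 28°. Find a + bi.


a = 18.4780*cos(28°) = 18.4780*0.882948 = 16.3151
b = 18.4780*sin(28°) = 18.4780*0.46947 = 8.6749

16.3151 + 8.6749i


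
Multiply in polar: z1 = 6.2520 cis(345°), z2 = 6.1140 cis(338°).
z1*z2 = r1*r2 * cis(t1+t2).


r = 6.2520 * 6.1140 = 38.2247
theta = 345° + 338° = 683° = 323° (mod 360)

38.2247 cis(323°)


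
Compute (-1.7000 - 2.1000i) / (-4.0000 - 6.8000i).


Conjugate of z2 = -4.0000 + 6.8000i
Numerator: (-1.7000 - 2.1000i)(-4.0000 + 6.8000i) = 21.0800 - 3.1600i
Denominator: (-4)^2 + (-6.8)^2 = 62.24
Result = (21.0800 - 3.1600i)/62.24

0.3387 - 0.0508i


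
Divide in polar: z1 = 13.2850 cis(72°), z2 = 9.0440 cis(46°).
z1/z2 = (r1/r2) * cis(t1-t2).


r = 13.2850 / 9.0440 = 1.4689
theta = 72° - 46° = 26° = 26° (mod 360)

1.4689 cis(26°)


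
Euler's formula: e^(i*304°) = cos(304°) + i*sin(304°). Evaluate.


cos(304°) = 0.5592
sin(304°) = -0.8290

e^(i*304°) = 0.5592 - 0.8290i


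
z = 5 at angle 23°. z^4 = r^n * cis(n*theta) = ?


r^4 = 5^4 = 625
n*theta = 4*23° = 92° = 92° (mod 360)
a = 625*cos(92°) = -21.8122
b = 625*sin(92°) = 624.6193

625 cis(92°) = -21.8122 + 624.6193i


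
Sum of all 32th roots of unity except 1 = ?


With w = e^(2*pi*i/32), all 32 of the 32th roots of unity w^0 = 1, w, ..., w^(31) sum to 0: 1 + w + ... + w^(31) = (1 - w^32)/(1 - w) = 0 since w^32 = 1, w ≠ 1.
Removing the root 1: w + w^2 + ... + w^(31) = 0 - 1 = -1

Sum = -1


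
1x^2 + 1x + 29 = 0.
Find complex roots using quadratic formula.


disc = 1^2 - 4*1*29 = 1 - 116 = -115
sqrt(|disc|) = sqrt(115) = 10.7238
Real part = -1/(2*1) = -0.5000
Imag part = 10.7238/(2*1) = 5.3619

-0.5000 ± 5.3619i


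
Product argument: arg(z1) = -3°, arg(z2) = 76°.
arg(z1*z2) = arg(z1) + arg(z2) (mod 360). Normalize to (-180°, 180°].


arg(z1*z2) = -3° + 76° = 73°
Normalized to (-180°, 180°]: 73°

73°


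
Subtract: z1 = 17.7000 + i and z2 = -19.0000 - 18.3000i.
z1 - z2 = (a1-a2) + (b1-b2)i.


Real: 17.7 + 19 = 36.7
Imag: 1 + 18.3 = 19.3

36.7000 + 19.3000i


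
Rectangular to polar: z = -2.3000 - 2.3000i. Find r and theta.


r = sqrt(5.29+5.29) = sqrt(10.58) = 3.2527
theta = atan2(-2.3, -2.3) = -135.0000 degrees

r = 3.2527, theta = -135.0000 degrees


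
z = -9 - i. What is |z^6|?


|z| = sqrt(81+1) = sqrt(82) = 9.0554
|z^6| = |z|^6 = (sqrt(82))^6 = 82^3 = 551368

|z^6| = 551368


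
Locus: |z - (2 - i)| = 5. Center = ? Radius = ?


|z - z0| = r is a circle with center z0 and radius r.
Center = (2, -1), radius = 5

Circle with center (2, -1) and radius 5


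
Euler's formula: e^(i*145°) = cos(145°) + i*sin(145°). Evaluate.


cos(145°) = -0.8192
sin(145°) = 0.5736

e^(i*145°) = -0.8192 + 0.5736i


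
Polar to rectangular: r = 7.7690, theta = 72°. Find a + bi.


a = 7.7690*cos(72°) = 7.7690*0.30902 = 2.4008
b = 7.7690*sin(72°) = 7.7690*0.95106 = 7.3888

2.4008 + 7.3888i


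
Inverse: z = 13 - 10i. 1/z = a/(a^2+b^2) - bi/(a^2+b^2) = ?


|z|^2 = 169+100 = 269
1/z = (13 + 10i)/269

1/z = 0.0483 + 0.0372i


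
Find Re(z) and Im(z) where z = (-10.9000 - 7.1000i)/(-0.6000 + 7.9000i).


Multiply by conjugate: (-10.9000 - 7.1000i)(-0.6000 - 7.9000i) / ((-0.6)^2 + 7.9^2)
Numerator real = -10.9*(-0.6) - (7.1)*7.9 = -49.55
Numerator imag = -7.1*(-0.6) - (-10.9)*7.9 = 90.37
Denominator = 62.77
Re(z) = -49.55/62.77 = -0.7894
Im(z) = 90.37/62.77 = 1.4397

Re(z) = -0.7894, Im(z) = 1.4397


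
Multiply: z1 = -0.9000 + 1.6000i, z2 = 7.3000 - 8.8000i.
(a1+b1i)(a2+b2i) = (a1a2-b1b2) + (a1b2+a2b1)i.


Real = -0.9*7.3 - 1.6*(-8.8) = -6.57 - (-14.08) = 7.51
Imag = -0.9*(-8.8) + 7.3*1.6 = 7.92 + 11.68 = 19.6

7.5100 + 19.6000i


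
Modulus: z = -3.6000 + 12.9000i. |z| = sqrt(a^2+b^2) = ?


|z| = sqrt((-3.6)^2 + 12.9^2) = sqrt(12.96 + 166.41) = sqrt(179.37) = 13.3929

|z| = 13.3929


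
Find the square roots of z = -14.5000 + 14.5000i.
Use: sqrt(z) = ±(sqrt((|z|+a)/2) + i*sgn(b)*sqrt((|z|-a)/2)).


|z| = sqrt(210.25+210.25) = 20.5061
sqrt((|z|+a)/2) = sqrt((20.5061+(-14.5))/2) = sqrt(3.0030) = 1.7329
sqrt((|z|-a)/2) = sqrt((20.5061-(-14.5))/2) = sqrt(17.5030) = 4.1837

±(1.7329 + 4.1837i) i.e. 1.7329 + 4.1837i and -1.7329 - 4.1837i


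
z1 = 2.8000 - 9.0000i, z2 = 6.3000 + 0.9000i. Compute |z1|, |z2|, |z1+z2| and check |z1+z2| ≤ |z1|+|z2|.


|z1| = sqrt(2.8^2 + (-9)^2) = sqrt(88.84) = 9.4255
|z2| = sqrt(6.3^2 + 0.9^2) = sqrt(40.5) = 6.3640
z1+z2 = 9.1000 - 8.1000i
|z1+z2| = sqrt(148.42) = 12.1828
|z1|+|z2| = 9.4255 + 6.3640 = 15.7895

|z1+z2| = 12.1828 ≤ |z1|+|z2| = 15.7895 (verified)


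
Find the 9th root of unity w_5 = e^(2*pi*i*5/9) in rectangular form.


Angle = 360*5/9 = 200°
a = cos(200°) = -0.9397
b = sin(200°) = -0.3420

-0.9397 - 0.3420i


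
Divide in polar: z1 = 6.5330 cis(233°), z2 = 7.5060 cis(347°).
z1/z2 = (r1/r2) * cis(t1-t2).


r = 6.5330 / 7.5060 = 0.8704
theta = 233° - 347° = -114° = 246° (mod 360)

0.8704 cis(246°)


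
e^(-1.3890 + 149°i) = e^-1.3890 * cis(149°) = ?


e^-1.3890 = 0.2493
cos(149°) = -0.8572
sin(149°) = 0.515
Real = 0.2493*(-0.8572) = -0.2137
Imag = 0.2493*0.515 = 0.1284

-0.2137 + 0.1284i


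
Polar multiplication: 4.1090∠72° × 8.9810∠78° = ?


r = 4.1090 * 8.9810 = 36.9029
theta = 72° + 78° = 150° = 150° (mod 360)

36.9029 cis(150°)


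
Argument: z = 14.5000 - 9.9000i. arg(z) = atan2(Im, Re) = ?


Re = 14.5, Im = -9.9
arg = atan2(-9.9, 14.5) = -34.3236 degrees

arg(z) = -34.3236 degrees


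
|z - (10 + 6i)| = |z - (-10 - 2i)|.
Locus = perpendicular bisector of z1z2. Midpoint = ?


Equal distances means the locus is the perpendicular bisector of z1 and z2.
Midpoint = ((10+(-10))/2, (6+(-2))/2) = (0, 2.0000)

Perpendicular bisector through (0, 2.0000)


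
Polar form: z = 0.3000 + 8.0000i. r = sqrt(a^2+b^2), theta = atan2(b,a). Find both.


r = sqrt(0.09+64) = sqrt(64.09) = 8.0056
theta = atan2(8, 0.3) = 87.8524 degrees

r = 8.0056, theta = 87.8524 degrees


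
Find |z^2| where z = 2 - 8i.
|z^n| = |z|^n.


|z| = sqrt(4+64) = sqrt(68) = 8.2462
|z^2| = |z|^2 = (sqrt(68))^2 = 68

|z^2| = 68


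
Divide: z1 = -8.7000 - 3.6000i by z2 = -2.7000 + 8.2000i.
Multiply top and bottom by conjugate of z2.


Conjugate of z2 = -2.7000 - 8.2000i
Numerator: (-8.7000 - 3.6000i)(-2.7000 - 8.2000i) = -6.0300 + 81.0600i
Denominator: (-2.7)^2 + 8.2^2 = 74.53
Result = (-6.0300 + 81.0600i)/74.53

-0.0809 + 1.0876i


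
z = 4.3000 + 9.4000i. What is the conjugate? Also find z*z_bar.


z_bar = 4.3000 - 9.4000i
z*z_bar = 4.3^2 + 9.4^2 = 18.49 + 88.36 = 106.85

z_bar = 4.3000 - 9.4000i, z*z_bar = 106.85


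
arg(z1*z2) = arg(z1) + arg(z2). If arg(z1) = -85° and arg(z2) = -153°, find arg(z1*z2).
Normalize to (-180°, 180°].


arg(z1*z2) = -85° - 153° = -238°
Normalized to (-180°, 180°]: 122°

122°


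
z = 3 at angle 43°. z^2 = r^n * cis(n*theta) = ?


r^2 = 3^2 = 9
n*theta = 2*43° = 86° = 86° (mod 360)
a = 9*cos(86°) = 0.6278
b = 9*sin(86°) = 8.9781

9 cis(86°) = 0.6278 + 8.9781i


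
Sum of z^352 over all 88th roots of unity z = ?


The roots are w_k = w^k with w = e^(2*pi*i/88), and (w^k)^352 = (w^352)^k.
So S = 1 + u + u^2 + ... + u^(87) with u = w^352.
352 = 4*88 + 0, so 352 is a multiple of 88 and u = (w^88)^4 = 1.
Every one of the 88 terms equals 1: S = 88

S = 88


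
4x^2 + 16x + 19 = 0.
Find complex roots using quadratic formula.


disc = 16^2 - 4*4*19 = 256 - 304 = -48
sqrt(|disc|) = sqrt(48) = 6.9282
Real part = -16/(2*4) = -2.0000
Imag part = 6.9282/(2*4) = 0.8660

-2.0000 ± 0.8660i


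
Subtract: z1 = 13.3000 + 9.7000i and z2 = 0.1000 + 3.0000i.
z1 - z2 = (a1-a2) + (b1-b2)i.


Real: 13.3 - 0.1 = 13.2
Imag: 9.7 - 3 = 6.7

13.2000 + 6.7000i


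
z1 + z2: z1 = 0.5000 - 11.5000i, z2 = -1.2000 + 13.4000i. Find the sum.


Real: 0.5 - 1.2 = -0.7
Imag: -11.5 + 13.4 = 1.9

-0.7000 + 1.9000i


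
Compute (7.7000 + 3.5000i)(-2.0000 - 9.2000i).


Real = 7.7*(-2) - 3.5*(-9.2) = -15.4 - (-32.2) = 16.8
Imag = 7.7*(-9.2) - (2)*3.5 = -70.84 - (7) = -77.84

16.8000 - 77.8400i


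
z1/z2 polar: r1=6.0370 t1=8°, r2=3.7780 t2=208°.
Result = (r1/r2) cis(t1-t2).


r = 6.0370 / 3.7780 = 1.5979
theta = 8° - 208° = -200° = 160° (mod 360)

1.5979 cis(160°)


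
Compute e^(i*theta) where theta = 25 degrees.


cos(25°) = 0.9063
sin(25°) = 0.4226

e^(i*25°) = 0.9063 + 0.4226i


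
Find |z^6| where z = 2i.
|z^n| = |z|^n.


|z| = sqrt(0+4) = sqrt(4) = 2
|z^6| = |z|^6 = 2^6 = 64

|z^6| = 64


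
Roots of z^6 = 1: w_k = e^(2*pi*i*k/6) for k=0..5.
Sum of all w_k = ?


The sum of all 6th roots of unity is 0.
Geometric series: (1 - w^6)/(1 - w) = (1-1)/(1-w) = 0 since w^6 = 1, w ≠ 1.
Alternatively: coefficient of z^5 in z^6 - 1 is 0.

0


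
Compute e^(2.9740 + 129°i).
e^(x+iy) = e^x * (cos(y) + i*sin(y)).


e^2.9740 = 19.5700
cos(129°) = -0.62932
sin(129°) = 0.77715
Real = 19.5700*(-0.62932) = -12.3158
Imag = 19.5700*0.77715 = 15.2088

-12.3158 + 15.2088i


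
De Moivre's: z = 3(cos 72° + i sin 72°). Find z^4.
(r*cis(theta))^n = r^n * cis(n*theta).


r^4 = 3^4 = 81
n*theta = 4*72° = 288° = 288° (mod 360)
a = 81*cos(288°) = 25.0304
b = 81*sin(288°) = -77.0356

81 cis(288°) = 25.0304 - 77.0356i


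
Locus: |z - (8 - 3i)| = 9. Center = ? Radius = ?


|z - z0| = r is a circle with center z0 and radius r.
Center = (8, -3), radius = 9

Circle with center (8, -3) and radius 9


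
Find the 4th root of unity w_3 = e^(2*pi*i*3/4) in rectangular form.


Angle = 360*3/4 = 270°
a = cos(270°) = 0
b = sin(270°) = -1.0000

0 - 1.0000i


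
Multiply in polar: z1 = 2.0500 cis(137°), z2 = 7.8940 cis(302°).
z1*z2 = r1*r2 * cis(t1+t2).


r = 2.0500 * 7.8940 = 16.1827
theta = 137° + 302° = 439° = 79° (mod 360)

16.1827 cis(79°)


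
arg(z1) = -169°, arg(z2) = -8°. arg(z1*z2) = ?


arg(z1*z2) = -169° - 8° = -177°
Normalized to (-180°, 180°]: -177°

-177°


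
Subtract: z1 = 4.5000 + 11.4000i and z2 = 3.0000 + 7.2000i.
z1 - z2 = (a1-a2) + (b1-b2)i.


Real: 4.5 - 3 = 1.5
Imag: 11.4 - 7.2 = 4.2

1.5000 + 4.2000i


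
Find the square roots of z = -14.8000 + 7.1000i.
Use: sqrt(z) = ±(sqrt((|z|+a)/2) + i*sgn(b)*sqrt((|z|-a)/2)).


|z| = sqrt(219.04+50.41) = 16.4149
sqrt((|z|+a)/2) = sqrt((16.4149+(-14.8))/2) = sqrt(0.8075) = 0.8986
sqrt((|z|-a)/2) = sqrt((16.4149-(-14.8))/2) = sqrt(15.6075) = 3.9506

±(0.8986 + 3.9506i) i.e. 0.8986 + 3.9506i and -0.8986 - 3.9506i


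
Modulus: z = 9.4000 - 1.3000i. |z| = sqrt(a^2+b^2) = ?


|z| = sqrt(9.4^2 + (-1.3)^2) = sqrt(88.36 + 1.69) = sqrt(90.05) = 9.4895

|z| = 9.4895


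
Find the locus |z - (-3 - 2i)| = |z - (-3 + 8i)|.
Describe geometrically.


Equal distances means the locus is the perpendicular bisector of z1 and z2.
Midpoint = ((-3+(-3))/2, (-2+8)/2) = (-3.0000, 3.0000)

Perpendicular bisector through (-3.0000, 3.0000)


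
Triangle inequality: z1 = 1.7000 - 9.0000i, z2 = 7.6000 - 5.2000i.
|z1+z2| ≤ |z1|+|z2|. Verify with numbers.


|z1| = sqrt(1.7^2 + (-9)^2) = sqrt(83.89) = 9.1591
|z2| = sqrt(7.6^2 + (-5.2)^2) = sqrt(84.8) = 9.2087
z1+z2 = 9.3000 - 14.2000i
|z1+z2| = sqrt(288.13) = 16.9744
|z1|+|z2| = 9.1591 + 9.2087 = 18.3678

|z1+z2| = 16.9744 ≤ |z1|+|z2| = 18.3678 (verified)


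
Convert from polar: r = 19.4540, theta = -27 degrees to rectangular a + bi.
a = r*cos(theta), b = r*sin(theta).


a = 19.4540*cos(-27°) = 19.4540*0.8910065 = 17.3336
b = 19.4540*sin(-27°) = 19.4540*(-0.45399) = -8.8319

17.3336 - 8.8319i


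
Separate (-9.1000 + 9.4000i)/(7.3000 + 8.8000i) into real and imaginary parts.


Multiply by conjugate: (-9.1000 + 9.4000i)(7.3000 - 8.8000i) / (7.3^2 + 8.8^2)
Numerator real = -9.1*7.3 + 9.4*8.8 = 16.29
Numerator imag = 9.4*7.3 - (-9.1)*8.8 = 148.7
Denominator = 130.73
Re(z) = 16.29/130.73 = 0.1246
Im(z) = 148.7/130.73 = 1.1375

Re(z) = 0.1246, Im(z) = 1.1375


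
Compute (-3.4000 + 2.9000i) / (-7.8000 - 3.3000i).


Conjugate of z2 = -7.8000 + 3.3000i
Numerator: (-3.4000 + 2.9000i)(-7.8000 + 3.3000i) = 16.9500 - 33.8400i
Denominator: (-7.8)^2 + (-3.3)^2 = 71.73
Result = (16.9500 - 33.8400i)/71.73

0.2363 - 0.4718i


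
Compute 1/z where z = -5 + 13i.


|z|^2 = 25+169 = 194
1/z = (-5 - 13i)/194

1/z = -0.0258 - 0.0670i


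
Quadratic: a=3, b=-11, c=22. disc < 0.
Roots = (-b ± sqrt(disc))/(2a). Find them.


disc = (-11)^2 - 4*3*22 = 121 - 264 = -143
sqrt(|disc|) = sqrt(143) = 11.9583
Real part = 11/(2*3) = 1.8333
Imag part = 11.9583/(2*3) = 1.9930

1.8333 ± 1.9930i


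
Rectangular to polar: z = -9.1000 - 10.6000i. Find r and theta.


r = sqrt(82.81+112.36) = sqrt(195.17) = 13.9703
theta = atan2(-10.6, -9.1) = -130.6458 degrees

r = 13.9703, theta = -130.6458 degrees


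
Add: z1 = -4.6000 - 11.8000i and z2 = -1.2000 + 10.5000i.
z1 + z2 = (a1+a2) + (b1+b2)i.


Real: -4.6 - 1.2 = -5.8
Imag: -11.8 + 10.5 = -1.3

-5.8000 - 1.3000i


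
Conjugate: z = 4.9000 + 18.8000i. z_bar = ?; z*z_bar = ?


z_bar = 4.9000 - 18.8000i
z*z_bar = 4.9^2 + 18.8^2 = 24.01 + 353.44 = 377.45

z_bar = 4.9000 - 18.8000i, z*z_bar = 377.45


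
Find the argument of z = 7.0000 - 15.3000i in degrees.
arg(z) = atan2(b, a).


Re = 7, Im = -15.3
arg = atan2(-15.3, 7) = -65.4151 degrees

arg(z) = -65.4151 degrees


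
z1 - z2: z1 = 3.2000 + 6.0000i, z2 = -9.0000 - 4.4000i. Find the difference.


Real: 3.2 + 9 = 12.2
Imag: 6 + 4.4 = 10.4

12.2000 + 10.4000i


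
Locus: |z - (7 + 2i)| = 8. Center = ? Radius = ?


|z - z0| = r is a circle with center z0 and radius r.
Center = (7, 2), radius = 8

Circle with center (7, 2) and radius 8


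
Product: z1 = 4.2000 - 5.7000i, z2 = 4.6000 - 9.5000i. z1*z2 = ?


Real = 4.2*4.6 - (-5.7)*(-9.5) = 19.32 - 54.15 = -34.83
Imag = 4.2*(-9.5) + 4.6*(-5.7) = -39.9 - (26.22) = -66.12

-34.8300 - 66.1200i


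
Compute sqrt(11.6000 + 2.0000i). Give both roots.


|z| = sqrt(134.56+4) = 11.7712
sqrt((|z|+a)/2) = sqrt((11.7712+11.6)/2) = sqrt(11.6856) = 3.4184
sqrt((|z|-a)/2) = sqrt((11.7712-11.6)/2) = sqrt(0.0856) = 0.2925

±(3.4184 + 0.2925i) i.e. 3.4184 + 0.2925i and -3.4184 - 0.2925i


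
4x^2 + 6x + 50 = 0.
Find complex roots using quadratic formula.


disc = 6^2 - 4*4*50 = 36 - 800 = -764
sqrt(|disc|) = sqrt(764) = 27.6405
Real part = -6/(2*4) = -0.7500
Imag part = 27.6405/(2*4) = 3.4551

-0.7500 ± 3.4551i


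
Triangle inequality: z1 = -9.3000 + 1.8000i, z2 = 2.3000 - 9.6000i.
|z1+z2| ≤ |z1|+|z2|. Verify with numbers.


|z1| = sqrt((-9.3)^2 + 1.8^2) = sqrt(89.73) = 9.4726
|z2| = sqrt(2.3^2 + (-9.6)^2) = sqrt(97.45) = 9.8717
z1+z2 = -7.0000 - 7.8000i
|z1+z2| = sqrt(109.84) = 10.4805
|z1|+|z2| = 9.4726 + 9.8717 = 19.3443

|z1+z2| = 10.4805 ≤ |z1|+|z2| = 19.3443 (verified)


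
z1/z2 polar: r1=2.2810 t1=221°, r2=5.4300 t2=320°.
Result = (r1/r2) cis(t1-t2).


r = 2.2810 / 5.4300 = 0.4201
theta = 221° - 320° = -99° = 261° (mod 360)

0.4201 cis(261°)


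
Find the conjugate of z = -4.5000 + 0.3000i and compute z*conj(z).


z_bar = -4.5000 - 0.3000i
z*z_bar = (-4.5)^2 + 0.3^2 = 20.25 + 0.09 = 20.34

z_bar = -4.5000 - 0.3000i, z*z_bar = 20.34


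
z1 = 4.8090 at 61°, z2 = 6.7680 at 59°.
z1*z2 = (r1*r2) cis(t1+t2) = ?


r = 4.8090 * 6.7680 = 32.5473
theta = 61° + 59° = 120° = 120° (mod 360)

32.5473 cis(120°)


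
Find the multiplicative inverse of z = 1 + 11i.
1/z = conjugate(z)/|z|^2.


|z|^2 = 1+121 = 122
1/z = (1 - 11i)/122

1/z = 0.0082 - 0.0902i


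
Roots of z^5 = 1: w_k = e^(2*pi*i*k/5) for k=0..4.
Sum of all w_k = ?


The sum of all 5th roots of unity is 0.
Geometric series: (1 - w^5)/(1 - w) = (1-1)/(1-w) = 0 since w^5 = 1, w ≠ 1.
Alternatively: coefficient of z^4 in z^5 - 1 is 0.

0


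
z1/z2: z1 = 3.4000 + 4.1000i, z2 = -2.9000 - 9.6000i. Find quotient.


Conjugate of z2 = -2.9000 + 9.6000i
Numerator: (3.4000 + 4.1000i)(-2.9000 + 9.6000i) = -49.2200 + 20.7500i
Denominator: (-2.9)^2 + (-9.6)^2 = 100.57
Result = (-49.2200 + 20.7500i)/100.57

-0.4894 + 0.2063i


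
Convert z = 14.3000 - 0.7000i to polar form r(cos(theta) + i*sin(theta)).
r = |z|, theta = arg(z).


r = sqrt(204.49+0.49) = sqrt(204.98) = 14.3171
theta = atan2(-0.7, 14.3) = -2.8025 degrees

r = 14.3171, theta = -2.8025 degrees


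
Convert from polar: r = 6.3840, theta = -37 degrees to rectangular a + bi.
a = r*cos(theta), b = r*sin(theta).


a = 6.3840*cos(-37°) = 6.3840*0.79864 = 5.0985
b = 6.3840*sin(-37°) = 6.3840*(-0.60182) = -3.8420

5.0985 - 3.8420i


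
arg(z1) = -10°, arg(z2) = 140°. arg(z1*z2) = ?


arg(z1*z2) = -10° + 140° = 130°
Normalized to (-180°, 180°]: 130°

130°


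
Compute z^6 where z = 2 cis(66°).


r^6 = 2^6 = 64
n*theta = 6*66° = 396° = 36° (mod 360)
a = 64*cos(36°) = 51.7771
b = 64*sin(36°) = 37.6183

64 cis(36°) = 51.7771 + 37.6183i


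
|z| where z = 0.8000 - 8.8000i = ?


|z| = sqrt(0.8^2 + (-8.8)^2) = sqrt(0.64 + 77.44) = sqrt(78.08) = 8.8363

|z| = 8.8363


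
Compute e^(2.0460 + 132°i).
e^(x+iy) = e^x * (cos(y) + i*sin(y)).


e^2.0460 = 7.7369
cos(132°) = -0.66913
sin(132°) = 0.74314
Real = 7.7369*(-0.66913) = -5.1770
Imag = 7.7369*0.74314 = 5.7496

-5.1770 + 5.7496i


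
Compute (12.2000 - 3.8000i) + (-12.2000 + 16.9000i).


Real: 12.2 - 12.2 = 0
Imag: -3.8 + 16.9 = 13.1

13.1000i


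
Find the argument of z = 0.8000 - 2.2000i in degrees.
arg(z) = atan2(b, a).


Re = 0.8, Im = -2.2
arg = atan2(-2.2, 0.8) = -70.0169 degrees

arg(z) = -70.0169 degrees


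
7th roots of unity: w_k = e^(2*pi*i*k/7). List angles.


The 7th roots of unity are cis(360k/7°) for k=0..6
Angle step = 360/7 = 51.4286°
Primitive root: cis(51.4286°)
Primitive root = 0.6235 + 0.7818i

7 roots at angles: 0°, 51.4286°, 102.8571°, 154.2857°, 205.7143°, 257.1429°, 308.5714°


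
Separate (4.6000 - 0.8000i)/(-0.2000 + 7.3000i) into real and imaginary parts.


Multiply by conjugate: (4.6000 - 0.8000i)(-0.2000 - 7.3000i) / ((-0.2)^2 + 7.3^2)
Numerator real = 4.6*(-0.2) - (0.8)*7.3 = -6.76
Numerator imag = -0.8*(-0.2) - 4.6*7.3 = -33.42
Denominator = 53.33
Re(z) = -6.76/53.33 = -0.1268
Im(z) = -33.42/53.33 = -0.6267

Re(z) = -0.1268, Im(z) = -0.6267


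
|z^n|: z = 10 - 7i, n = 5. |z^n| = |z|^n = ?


|z| = sqrt(100+49) = sqrt(149) = 12.2066
|z^5| = |z|^5 = (sqrt(149))^5 = 149^2 * sqrt(149) = 22201*sqrt(149)

|z^5| = 22201*sqrt(149) ≈ 270997.7412


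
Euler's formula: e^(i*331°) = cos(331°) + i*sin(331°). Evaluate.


cos(331°) = 0.8746
sin(331°) = -0.4848

e^(i*331°) = 0.8746 - 0.4848i


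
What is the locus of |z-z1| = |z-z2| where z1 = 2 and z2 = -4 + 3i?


Equal distances means the locus is the perpendicular bisector of z1 and z2.
Midpoint = ((2+(-4))/2, (0+3)/2) = (-1.0000, 1.5000)

Perpendicular bisector through (-1.0000, 1.5000)


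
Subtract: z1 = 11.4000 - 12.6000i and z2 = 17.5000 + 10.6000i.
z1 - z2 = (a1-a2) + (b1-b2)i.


Real: 11.4 - 17.5 = -6.1
Imag: -12.6 - 10.6 = -23.2

-6.1000 - 23.2000i


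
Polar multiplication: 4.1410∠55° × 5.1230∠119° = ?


r = 4.1410 * 5.1230 = 21.2143
theta = 55° + 119° = 174° = 174° (mod 360)

21.2143 cis(174°)


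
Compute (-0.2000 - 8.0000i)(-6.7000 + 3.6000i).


Real = -0.2*(-6.7) - (-8)*3.6 = 1.34 - (-28.8) = 30.14
Imag = -0.2*3.6 - (6.7)*(-8) = -0.72 + 53.6 = 52.88

30.1400 + 52.8800i


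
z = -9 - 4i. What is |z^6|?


|z| = sqrt(81+16) = sqrt(97) = 9.8489
|z^6| = |z|^6 = (sqrt(97))^6 = 97^3 = 912673

|z^6| = 912673


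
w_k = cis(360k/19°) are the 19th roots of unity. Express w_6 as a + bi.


Angle = 360*6/19 = 113.6842°
a = cos(113.6842°) = -0.4017
b = sin(113.6842°) = 0.9158

-0.4017 + 0.9158i


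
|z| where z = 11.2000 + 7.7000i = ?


|z| = sqrt(11.2^2 + 7.7^2) = sqrt(125.44 + 59.29) = sqrt(184.73) = 13.5915

|z| = 13.5915


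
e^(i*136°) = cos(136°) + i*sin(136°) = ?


cos(136°) = -0.7193
sin(136°) = 0.6947

e^(i*136°) = -0.7193 + 0.6947i


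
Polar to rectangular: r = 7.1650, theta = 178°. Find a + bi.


a = 7.1650*cos(178°) = 7.1650*(-0.99939) = -7.1606
b = 7.1650*sin(178°) = 7.1650*0.0349 = 0.2501

-7.1606 + 0.2501i


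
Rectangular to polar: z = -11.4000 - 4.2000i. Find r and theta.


r = sqrt(129.96+17.64) = sqrt(147.6) = 12.1491
theta = atan2(-4.2, -11.4) = -159.7751 degrees

r = 12.1491, theta = -159.7751 degrees


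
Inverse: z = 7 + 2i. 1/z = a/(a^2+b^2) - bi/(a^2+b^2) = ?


|z|^2 = 49+4 = 53
1/z = (7 - 2i)/53

1/z = 0.1321 - 0.0377i


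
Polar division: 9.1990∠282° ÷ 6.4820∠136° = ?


r = 9.1990 / 6.4820 = 1.4192
theta = 282° - 136° = 146° = 146° (mod 360)

1.4192 cis(146°)


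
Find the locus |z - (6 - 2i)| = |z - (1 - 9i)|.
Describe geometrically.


Equal distances means the locus is the perpendicular bisector of z1 and z2.
Midpoint = ((6+1)/2, (-2+(-9))/2) = (3.5000, -5.5000)

Perpendicular bisector through (3.5000, -5.5000)


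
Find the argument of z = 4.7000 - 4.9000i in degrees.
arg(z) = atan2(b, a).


Re = 4.7, Im = -4.9
arg = atan2(-4.9, 4.7) = -46.1935 degrees

arg(z) = -46.1935 degrees


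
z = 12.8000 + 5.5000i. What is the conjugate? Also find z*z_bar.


z_bar = 12.8000 - 5.5000i
z*z_bar = 12.8^2 + 5.5^2 = 163.84 + 30.25 = 194.09

z_bar = 12.8000 - 5.5000i, z*z_bar = 194.09


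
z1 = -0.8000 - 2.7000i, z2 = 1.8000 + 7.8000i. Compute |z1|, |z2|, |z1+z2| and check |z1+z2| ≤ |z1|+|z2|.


|z1| = sqrt((-0.8)^2 + (-2.7)^2) = sqrt(7.93) = 2.8160
|z2| = sqrt(1.8^2 + 7.8^2) = sqrt(64.08) = 8.0050
z1+z2 = 1.0000 + 5.1000i
|z1+z2| = sqrt(27.01) = 5.1971
|z1|+|z2| = 2.8160 + 8.0050 = 10.8210

|z1+z2| = 5.1971 ≤ |z1|+|z2| = 10.8210 (verified)


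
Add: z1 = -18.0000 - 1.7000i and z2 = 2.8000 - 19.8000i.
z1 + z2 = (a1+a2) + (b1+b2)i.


Real: -18 + 2.8 = -15.2
Imag: -1.7 - 19.8 = -21.5

-15.2000 - 21.5000i


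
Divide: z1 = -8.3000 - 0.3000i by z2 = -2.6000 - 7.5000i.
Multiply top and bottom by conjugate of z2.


Conjugate of z2 = -2.6000 + 7.5000i
Numerator: (-8.3000 - 0.3000i)(-2.6000 + 7.5000i) = 23.8300 - 61.4700i
Denominator: (-2.6)^2 + (-7.5)^2 = 63.01
Result = (23.8300 - 61.4700i)/63.01

0.3782 - 0.9756i


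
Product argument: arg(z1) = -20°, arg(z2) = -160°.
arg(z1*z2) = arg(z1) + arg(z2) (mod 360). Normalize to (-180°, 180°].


arg(z1*z2) = -20° - 160° = -180°
Normalized to (-180°, 180°]: 180°

180°


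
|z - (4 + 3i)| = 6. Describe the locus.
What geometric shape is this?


|z - z0| = r is a circle with center z0 and radius r.
Center = (4, 3), radius = 6

Circle with center (4, 3) and radius 6
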